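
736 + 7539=8275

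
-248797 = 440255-689052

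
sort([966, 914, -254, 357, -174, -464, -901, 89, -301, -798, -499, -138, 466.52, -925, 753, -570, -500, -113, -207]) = [-925, -901, -798, -570, -500, -499, -464, -301, -254, -207, -174, -138, -113, 89, 357, 466.52, 753, 914, 966]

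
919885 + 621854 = 1541739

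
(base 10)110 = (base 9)132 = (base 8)156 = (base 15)75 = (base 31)3h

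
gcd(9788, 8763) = 1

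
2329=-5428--7757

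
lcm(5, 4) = 20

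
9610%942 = 190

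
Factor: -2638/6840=-1 * 2^(-2) * 3^(-2) * 5^(-1) * 19^(-1) * 1319^1=-1319/3420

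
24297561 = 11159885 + 13137676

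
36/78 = 6/13 ≈ 0.462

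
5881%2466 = 949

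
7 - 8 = -1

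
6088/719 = 8 + 336/719 ≈ 8.47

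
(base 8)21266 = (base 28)b9a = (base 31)97k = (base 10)8886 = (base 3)110012010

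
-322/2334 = -161/1167 ≈ -0.138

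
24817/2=12408 + 1/2=12408.50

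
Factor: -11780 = -1*2^2*5^1*19^1*31^1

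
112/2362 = 56/1181 ≈ 0.0474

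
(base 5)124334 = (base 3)20211001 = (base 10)4969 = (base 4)1031221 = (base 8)11551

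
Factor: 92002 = 2^1*157^1*293^1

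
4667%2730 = 1937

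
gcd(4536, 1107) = 27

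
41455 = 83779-42324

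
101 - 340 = -239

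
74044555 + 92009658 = 166054213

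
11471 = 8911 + 2560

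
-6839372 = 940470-7779842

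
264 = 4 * 66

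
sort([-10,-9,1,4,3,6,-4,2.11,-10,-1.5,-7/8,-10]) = [-10,-10,-10,-9,-4,-1.5,-7/8,1,2.11,3,4,6]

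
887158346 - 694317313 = 192841033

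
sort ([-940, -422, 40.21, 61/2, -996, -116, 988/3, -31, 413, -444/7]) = [-996, -940, -422, -116, -444/7, -31, 61/2, 40.21, 988/3, 413]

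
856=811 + 45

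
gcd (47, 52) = 1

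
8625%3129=2367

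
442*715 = 316030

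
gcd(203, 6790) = 7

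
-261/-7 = 37 + 2/7 ≈ 37.29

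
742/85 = 8 + 62/85 ≈ 8.73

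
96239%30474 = 4817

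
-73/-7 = 10 + 3/7 ≈ 10.43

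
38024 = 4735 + 33289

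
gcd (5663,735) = 7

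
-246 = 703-949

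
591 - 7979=-7388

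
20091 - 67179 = -47088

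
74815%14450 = 2565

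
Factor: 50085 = 3^3*5^1*7^1*53^1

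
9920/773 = 12+644/773 ≈ 12.83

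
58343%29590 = 28753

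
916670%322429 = 271812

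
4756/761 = 6 + 190/761 ≈ 6.25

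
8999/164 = 54 + 143/164 ≈ 54.87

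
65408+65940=131348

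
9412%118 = 90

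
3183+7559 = 10742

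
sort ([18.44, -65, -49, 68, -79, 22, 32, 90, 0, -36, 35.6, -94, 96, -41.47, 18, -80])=[-94, -80, -79, -65, -49, -41.47, -36, 0, 18, 18.44, 22, 32, 35.6, 68, 90, 96]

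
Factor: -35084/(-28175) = 2^2*5^(-2)*23^(-1)*179^1 = 716/575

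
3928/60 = 982/15 ≈ 65.47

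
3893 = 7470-3577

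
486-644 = -158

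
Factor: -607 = -1 * 607^1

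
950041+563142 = 1513183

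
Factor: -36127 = -1 * 7^1 * 13^1 * 397^1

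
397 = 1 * 397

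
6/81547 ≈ 0.0000736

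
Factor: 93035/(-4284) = -1 * 2^(-2) * 3^(-2) * 5^1 * 7^(-1) * 17^(-1) * 23^1 * 809^1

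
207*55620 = 11513340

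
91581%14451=4875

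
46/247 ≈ 0.186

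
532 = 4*133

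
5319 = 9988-4669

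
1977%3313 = 1977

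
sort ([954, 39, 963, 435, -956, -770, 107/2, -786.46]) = [-956, -786.46, -770, 39, 107/2, 435, 954, 963]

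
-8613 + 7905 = -708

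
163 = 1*163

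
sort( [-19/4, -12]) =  [-12, -19/4]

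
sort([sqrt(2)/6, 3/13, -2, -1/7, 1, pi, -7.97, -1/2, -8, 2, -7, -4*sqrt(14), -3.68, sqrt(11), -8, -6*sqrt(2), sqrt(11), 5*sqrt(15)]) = [-4*sqrt(14), -6*sqrt(2), -8, -8, -7.97, -7, -3.68, -2, -1/2, -1/7, 3/13, sqrt(2)/6, 1, 2, pi, sqrt(11), sqrt(11), 5*sqrt(15)]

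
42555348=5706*7458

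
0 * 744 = 0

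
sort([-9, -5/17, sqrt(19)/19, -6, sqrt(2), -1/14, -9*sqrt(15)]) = [-9*sqrt(15), -9, -6, -5/17, -1/14, sqrt(19)/19, sqrt(2)]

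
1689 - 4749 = -3060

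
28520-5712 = 22808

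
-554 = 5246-5800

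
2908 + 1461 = 4369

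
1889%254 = 111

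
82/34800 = 41/17400≈0.00236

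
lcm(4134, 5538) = 293514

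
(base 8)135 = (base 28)39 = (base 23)41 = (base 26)3f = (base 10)93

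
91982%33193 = 25596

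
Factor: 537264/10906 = 2^3 * 3^2 * 13^1 * 19^(-1) = 936/19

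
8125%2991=2143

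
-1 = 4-5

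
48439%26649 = 21790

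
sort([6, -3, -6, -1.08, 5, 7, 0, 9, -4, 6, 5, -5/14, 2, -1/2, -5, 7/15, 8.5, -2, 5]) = [-6, -5, -4, -3, -2, -1.08, -1/2, -5/14, 0, 7/15, 2, 5, 5, 5, 6, 6, 7, 8.5, 9]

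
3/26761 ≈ 0.000112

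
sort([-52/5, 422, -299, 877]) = [-299, -52/5, 422, 877]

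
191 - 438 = -247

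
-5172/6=-862=-862.00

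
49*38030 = 1863470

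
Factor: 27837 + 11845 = 2^1*19841^1 = 39682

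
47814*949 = 45375486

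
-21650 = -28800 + 7150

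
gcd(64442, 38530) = 2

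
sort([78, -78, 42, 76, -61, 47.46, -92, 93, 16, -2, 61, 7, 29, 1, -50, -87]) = [-92, -87, -78, -61, -50, -2, 1, 7, 16, 29, 42, 47.46, 61, 76, 78, 93]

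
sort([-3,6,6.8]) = [-3,6,6.8]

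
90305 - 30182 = 60123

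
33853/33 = 1025+28/33 ≈ 1025.85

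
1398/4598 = 699/2299 ≈ 0.304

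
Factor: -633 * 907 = -1 * 3^1 * 211^1 * 907^1 = -574131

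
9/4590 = 1/510 ≈ 0.00196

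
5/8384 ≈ 0.000596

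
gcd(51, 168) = 3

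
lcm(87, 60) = 1740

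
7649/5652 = 1+1997/5652≈1.35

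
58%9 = 4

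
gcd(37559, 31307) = 1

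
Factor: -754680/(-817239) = 2^3*5^1*19^1*823^(-1) = 760/823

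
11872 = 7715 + 4157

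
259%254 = 5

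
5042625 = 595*8475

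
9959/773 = 12 + 683/773≈12.88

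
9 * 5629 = 50661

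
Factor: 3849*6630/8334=5^1*13^1*17^1*463^(-1)*1283^1=1417715/463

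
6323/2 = 3161+1/2 = 3161.50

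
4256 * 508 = 2162048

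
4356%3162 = 1194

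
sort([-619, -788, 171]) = [-788, -619, 171]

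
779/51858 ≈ 0.0150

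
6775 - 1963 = 4812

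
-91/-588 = 13/84 ≈ 0.155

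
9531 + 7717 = 17248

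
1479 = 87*17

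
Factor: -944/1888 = -1*2^(-1) = -1/2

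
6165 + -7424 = -1259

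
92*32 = 2944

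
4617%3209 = 1408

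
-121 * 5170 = -625570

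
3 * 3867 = 11601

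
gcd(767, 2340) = 13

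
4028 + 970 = 4998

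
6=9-3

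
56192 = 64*878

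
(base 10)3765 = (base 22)7h3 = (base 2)111010110101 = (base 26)5el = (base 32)3ll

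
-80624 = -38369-42255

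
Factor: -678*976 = -1*2^5*3^1*61^1*113^1 = -661728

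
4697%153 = 107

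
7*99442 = 696094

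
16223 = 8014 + 8209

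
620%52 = 48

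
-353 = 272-625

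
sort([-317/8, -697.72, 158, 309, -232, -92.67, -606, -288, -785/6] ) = [-697.72, -606, -288, -232, -785/6, -92.67, -317/8, 158, 309] 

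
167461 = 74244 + 93217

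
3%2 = 1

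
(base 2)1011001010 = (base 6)3150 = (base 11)59a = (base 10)714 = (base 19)1ib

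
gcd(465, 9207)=93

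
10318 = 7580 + 2738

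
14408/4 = 3602 = 3602.00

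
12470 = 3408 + 9062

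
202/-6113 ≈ -0.0330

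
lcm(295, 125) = 7375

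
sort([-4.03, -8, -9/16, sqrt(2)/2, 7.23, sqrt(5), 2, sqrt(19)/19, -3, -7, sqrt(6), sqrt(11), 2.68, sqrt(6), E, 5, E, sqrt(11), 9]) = [-8, -7, -4.03, -3, -9/16, sqrt(19)/19, sqrt(2)/2, 2, sqrt(5), sqrt(6), sqrt(6), 2.68, E, E, sqrt(11), sqrt(11), 5, 7.23, 9]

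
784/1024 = 49/64 ≈ 0.766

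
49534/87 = 569 + 31/87 ≈ 569.36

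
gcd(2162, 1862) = 2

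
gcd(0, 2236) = 2236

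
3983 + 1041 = 5024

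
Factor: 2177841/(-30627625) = -1*3^1*5^(-3)*7^(-1)*17^(-1)*29^(-1)*71^(-1)*643^1*1129^1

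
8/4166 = 4/2083 ≈ 0.00192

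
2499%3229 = 2499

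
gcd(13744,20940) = 4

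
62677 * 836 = 52397972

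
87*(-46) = -4002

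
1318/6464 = 659/3232 ≈ 0.204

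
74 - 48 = 26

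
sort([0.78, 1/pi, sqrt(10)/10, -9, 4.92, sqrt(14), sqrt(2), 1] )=[-9, sqrt(10)/10, 1/pi, 0.78, 1, sqrt(2), sqrt(14), 4.92] 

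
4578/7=654=654.00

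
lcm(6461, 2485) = 32305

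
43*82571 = 3550553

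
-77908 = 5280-83188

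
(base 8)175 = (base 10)125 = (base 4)1331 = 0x7d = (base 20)65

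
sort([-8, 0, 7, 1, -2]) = [-8, -2, 0, 1, 7]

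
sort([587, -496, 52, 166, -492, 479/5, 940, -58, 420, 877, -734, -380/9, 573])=[-734, -496, -492, -58, -380/9, 52, 479/5, 166, 420, 573, 587, 877, 940]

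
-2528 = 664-3192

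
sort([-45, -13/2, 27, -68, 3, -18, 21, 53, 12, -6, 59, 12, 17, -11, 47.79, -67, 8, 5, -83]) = [-83, -68, -67, -45, -18, -11, -13/2, -6, 3, 5, 8, 12, 12, 17, 21, 27, 47.79, 53, 59]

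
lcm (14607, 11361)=102249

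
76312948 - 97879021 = -21566073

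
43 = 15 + 28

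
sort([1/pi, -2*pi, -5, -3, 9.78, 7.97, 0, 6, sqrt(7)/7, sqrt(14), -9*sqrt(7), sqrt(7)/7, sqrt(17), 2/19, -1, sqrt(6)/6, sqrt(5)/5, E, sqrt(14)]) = [-9*sqrt(7), -2*pi, -5, -3, -1, 0, 2/19, 1/pi, sqrt(7)/7, sqrt(7)/7, sqrt(6)/6, sqrt(5)/5, E, sqrt(14), sqrt(14), sqrt(17), 6, 7.97, 9.78]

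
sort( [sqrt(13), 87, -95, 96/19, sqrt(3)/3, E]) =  [-95, sqrt(3)/3, E, sqrt(13), 96/19, 87]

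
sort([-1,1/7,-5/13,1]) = [-1,-5/13,1/7,1]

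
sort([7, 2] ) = [2, 7] 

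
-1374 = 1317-2691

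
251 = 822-571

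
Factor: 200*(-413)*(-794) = 2^4*5^2*7^1*59^1*397^1 = 65584400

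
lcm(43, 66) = 2838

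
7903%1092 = 259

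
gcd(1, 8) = 1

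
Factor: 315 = 3^2*5^1*7^1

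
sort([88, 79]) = [79, 88]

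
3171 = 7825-4654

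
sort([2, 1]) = [1, 2]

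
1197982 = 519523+678459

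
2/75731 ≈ 0.0000264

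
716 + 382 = 1098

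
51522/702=73 + 46/117 ≈ 73.39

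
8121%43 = 37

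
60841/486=125 + 91/486 ≈ 125.19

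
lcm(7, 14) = 14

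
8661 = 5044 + 3617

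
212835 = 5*42567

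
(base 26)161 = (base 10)833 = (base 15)3a8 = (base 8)1501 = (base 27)13n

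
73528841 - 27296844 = 46231997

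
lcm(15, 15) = 15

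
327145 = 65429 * 5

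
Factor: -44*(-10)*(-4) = -1*2^5*5^1*11^1 = -1760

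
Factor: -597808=-1 * 2^4 * 37363^1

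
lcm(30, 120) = 120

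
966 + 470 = 1436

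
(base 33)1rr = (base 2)11111010111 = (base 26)2p5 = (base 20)507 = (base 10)2007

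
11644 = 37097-25453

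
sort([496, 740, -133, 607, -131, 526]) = [-133, -131, 496, 526, 607, 740]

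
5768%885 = 458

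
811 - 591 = 220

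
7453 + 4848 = 12301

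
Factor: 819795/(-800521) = -1*3^1*5^1*31^1*41^1*43^1*800521^(-1)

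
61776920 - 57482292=4294628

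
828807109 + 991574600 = 1820381709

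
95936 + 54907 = 150843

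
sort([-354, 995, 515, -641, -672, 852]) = [-672, -641, -354, 515, 852, 995]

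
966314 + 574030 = 1540344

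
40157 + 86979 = 127136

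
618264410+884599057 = 1502863467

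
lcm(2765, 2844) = 99540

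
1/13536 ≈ 0.0000739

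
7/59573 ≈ 0.000118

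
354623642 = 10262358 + 344361284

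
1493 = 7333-5840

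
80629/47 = 1715 + 24/47 ≈ 1715.51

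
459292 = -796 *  (-577)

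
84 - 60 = 24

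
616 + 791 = 1407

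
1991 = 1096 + 895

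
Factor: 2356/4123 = 2^2*7^(-1) = 4/7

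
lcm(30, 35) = 210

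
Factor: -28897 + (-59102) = -1 * 3^1 * 29333^1 = -87999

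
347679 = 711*489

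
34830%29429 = 5401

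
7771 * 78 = 606138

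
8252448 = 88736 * 93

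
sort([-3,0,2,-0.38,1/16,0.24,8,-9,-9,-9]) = [-9,-9,-9,-3,-0.38,0,1/16,0.24,2,8]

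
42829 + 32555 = 75384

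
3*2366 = 7098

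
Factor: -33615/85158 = -1 * 2^(-1) * 3^1 * 5^1 * 19^(-1) = -15/38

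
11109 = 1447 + 9662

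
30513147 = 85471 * 357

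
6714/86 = 3357/43 ≈ 78.07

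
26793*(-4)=-107172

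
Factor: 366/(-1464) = -1*2^(-2) = -1/4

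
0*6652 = 0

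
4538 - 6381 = -1843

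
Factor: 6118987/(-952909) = -1*7^1*31^(-1)*59^(-1)*127^1*521^(-1)*6883^1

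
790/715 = 158/143 ≈ 1.10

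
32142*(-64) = -2057088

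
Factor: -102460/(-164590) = 2^1*47^1*151^(-1) = 94/151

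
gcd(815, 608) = 1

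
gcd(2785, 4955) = 5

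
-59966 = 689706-749672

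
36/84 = 3/7 ≈ 0.429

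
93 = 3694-3601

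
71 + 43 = 114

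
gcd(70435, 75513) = 1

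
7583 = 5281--2302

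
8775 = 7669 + 1106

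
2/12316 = 1/6158≈0.000162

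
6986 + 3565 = 10551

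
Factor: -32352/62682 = -1*2^4*31^(-1) = -16/31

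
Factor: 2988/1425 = 2^2*3^1*5^ (-2)*19^ (-1)*83^1 = 996/475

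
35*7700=269500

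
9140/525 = 17 + 43/105 ≈ 17.41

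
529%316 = 213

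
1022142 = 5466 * 187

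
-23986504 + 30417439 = 6430935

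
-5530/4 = -2765/2 = -1382.50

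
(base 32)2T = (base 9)113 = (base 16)5D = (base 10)93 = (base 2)1011101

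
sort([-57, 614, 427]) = [-57, 427, 614]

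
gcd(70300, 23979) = 1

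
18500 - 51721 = -33221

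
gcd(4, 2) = 2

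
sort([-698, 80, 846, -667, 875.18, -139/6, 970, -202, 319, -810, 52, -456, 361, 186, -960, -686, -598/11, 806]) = [-960, -810, -698, -686, -667, -456, -202, -598/11, -139/6, 52, 80, 186, 319, 361, 806, 846, 875.18, 970]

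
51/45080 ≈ 0.00113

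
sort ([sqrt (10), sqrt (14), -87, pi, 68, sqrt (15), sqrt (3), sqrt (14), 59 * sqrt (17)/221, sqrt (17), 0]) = [-87, 0, 59 * sqrt (17)/221, sqrt (3), pi, sqrt (10), sqrt (14), sqrt (14), sqrt (15), sqrt (17), 68]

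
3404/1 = 3404 = 3404.00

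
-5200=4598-9798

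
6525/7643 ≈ 0.854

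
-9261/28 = -1323/4 = -330.75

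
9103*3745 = 34090735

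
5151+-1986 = 3165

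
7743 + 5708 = 13451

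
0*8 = 0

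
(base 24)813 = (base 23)8hc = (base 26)6m7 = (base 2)1001000011011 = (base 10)4635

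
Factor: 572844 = 2^2 * 3^1 * 47737^1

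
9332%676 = 544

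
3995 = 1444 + 2551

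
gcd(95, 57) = 19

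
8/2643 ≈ 0.00303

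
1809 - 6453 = -4644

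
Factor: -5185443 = -1 * 3^1 * 1728481^1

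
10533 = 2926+7607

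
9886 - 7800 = 2086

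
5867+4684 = 10551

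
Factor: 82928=2^4*71^1*73^1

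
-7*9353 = -65471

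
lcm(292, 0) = 0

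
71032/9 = 7892+4/9 ≈ 7892.44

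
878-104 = 774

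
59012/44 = 14753/11 ≈ 1341.18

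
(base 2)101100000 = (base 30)bm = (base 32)b0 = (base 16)160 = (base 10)352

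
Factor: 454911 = 3^1*151637^1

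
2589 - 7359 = -4770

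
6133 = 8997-2864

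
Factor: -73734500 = -1*2^2*5^3*7^1*21067^1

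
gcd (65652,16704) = 12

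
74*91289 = 6755386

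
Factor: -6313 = -1*59^1*107^1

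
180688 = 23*7856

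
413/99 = 4 + 17/99 ≈ 4.17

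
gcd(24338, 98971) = 1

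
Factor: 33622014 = 2^1*3^1*47^1*119227^1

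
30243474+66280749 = 96524223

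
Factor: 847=7^1 * 11^2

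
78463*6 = 470778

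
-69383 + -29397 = -98780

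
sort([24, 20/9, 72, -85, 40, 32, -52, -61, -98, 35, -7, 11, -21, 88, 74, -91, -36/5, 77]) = [-98, -91, -85, -61, -52, -21, -36/5, -7, 20/9, 11, 24, 32, 35, 40, 72, 74, 77, 88]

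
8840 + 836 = 9676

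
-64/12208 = -4/763 ≈ -0.00524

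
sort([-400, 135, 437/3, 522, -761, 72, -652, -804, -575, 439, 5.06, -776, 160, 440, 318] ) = [-804, -776, -761, -652, -575, -400, 5.06, 72, 135, 437/3, 160, 318, 439, 440, 522] 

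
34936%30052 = 4884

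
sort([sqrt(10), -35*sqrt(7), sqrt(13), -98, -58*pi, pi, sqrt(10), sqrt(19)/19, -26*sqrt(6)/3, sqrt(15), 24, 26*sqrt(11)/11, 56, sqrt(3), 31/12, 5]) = [-58*pi, -98, -35*sqrt(7), -26*sqrt(6)/3, sqrt(19)/19, sqrt(3), 31/12, pi, sqrt(10), sqrt(10), sqrt(13), sqrt(15), 5, 26*sqrt(11)/11, 24, 56]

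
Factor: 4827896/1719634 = 2^2 * 7^ (-1) * 113^ (-1) * 1087^ (-1) * 603487^1 = 2413948/859817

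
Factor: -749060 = -1 * 2^2 * 5^1 * 13^1 * 43^1 * 67^1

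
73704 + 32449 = 106153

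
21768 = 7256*3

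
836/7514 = 418/3757 ≈ 0.111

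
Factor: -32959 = -1*23^1*1433^1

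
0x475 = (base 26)1hn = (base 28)1cl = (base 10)1141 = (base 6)5141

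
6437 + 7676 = 14113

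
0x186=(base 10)390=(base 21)ic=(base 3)112110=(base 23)gm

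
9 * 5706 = 51354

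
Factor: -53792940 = -1*2^2*3^1*5^1*896549^1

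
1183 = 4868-3685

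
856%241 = 133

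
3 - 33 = -30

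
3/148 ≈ 0.0203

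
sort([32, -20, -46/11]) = [-20, -46/11, 32]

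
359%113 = 20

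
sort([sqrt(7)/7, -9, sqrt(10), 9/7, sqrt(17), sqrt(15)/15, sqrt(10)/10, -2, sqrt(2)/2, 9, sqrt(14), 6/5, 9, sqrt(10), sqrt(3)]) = [-9, -2, sqrt(15)/15, sqrt(10)/10, sqrt(7)/7, sqrt(2)/2, 6/5, 9/7, sqrt(3), sqrt(10), sqrt(10), sqrt(14), sqrt(17), 9, 9]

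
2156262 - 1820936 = 335326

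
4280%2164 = 2116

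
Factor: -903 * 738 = -1 * 2^1 * 3^3 * 7^1 * 41^1 * 43^1 = -666414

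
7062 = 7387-325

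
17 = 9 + 8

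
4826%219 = 8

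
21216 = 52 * 408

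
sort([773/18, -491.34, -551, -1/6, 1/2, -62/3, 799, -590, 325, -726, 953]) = [-726, -590, -551, -491.34, -62/3, -1/6, 1/2, 773/18, 325, 799, 953]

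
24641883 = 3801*6483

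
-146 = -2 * 73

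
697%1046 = 697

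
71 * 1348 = 95708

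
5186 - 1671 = 3515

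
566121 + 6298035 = 6864156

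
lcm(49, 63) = 441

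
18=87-69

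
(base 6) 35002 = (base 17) 1036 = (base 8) 11552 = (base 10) 4970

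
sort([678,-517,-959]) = [-959,-517,678]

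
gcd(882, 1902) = 6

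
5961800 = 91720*65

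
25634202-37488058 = -11853856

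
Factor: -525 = -1*3^1*5^2*7^1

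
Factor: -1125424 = -1*2^4*31^1*2269^1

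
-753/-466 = 1 + 287/466 ≈ 1.62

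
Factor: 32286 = 2^1*3^1*5381^1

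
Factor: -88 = -1 * 2^3 * 11^1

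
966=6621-5655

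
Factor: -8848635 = -1*3^1*5^1*263^1*2243^1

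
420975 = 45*9355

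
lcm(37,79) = 2923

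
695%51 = 32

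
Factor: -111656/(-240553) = 2^3*17^1*293^(-1) = 136/293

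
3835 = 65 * 59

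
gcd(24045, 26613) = 3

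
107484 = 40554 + 66930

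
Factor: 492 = 2^2*3^1*41^1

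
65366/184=1421/4=355.25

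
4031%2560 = 1471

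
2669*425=1134325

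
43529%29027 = 14502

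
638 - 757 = -119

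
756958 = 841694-84736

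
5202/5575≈0.933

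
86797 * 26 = 2256722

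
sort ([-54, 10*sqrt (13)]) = [-54, 10*sqrt (13)]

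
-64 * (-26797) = 1715008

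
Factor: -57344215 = -1*5^1*71^1*163^1*991^1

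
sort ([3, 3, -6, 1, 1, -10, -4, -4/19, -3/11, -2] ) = [-10, -6, -4, -2, -3/11, -4/19, 1, 1, 3, 3] 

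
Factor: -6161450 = -1*2^1*5^2*123229^1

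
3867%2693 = 1174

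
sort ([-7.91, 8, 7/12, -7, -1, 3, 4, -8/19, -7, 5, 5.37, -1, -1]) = [-7.91, -7, -7, -1, -1, -1, -8/19, 7/12, 3, 4, 5, 5.37, 8]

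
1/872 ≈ 0.00115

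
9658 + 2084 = 11742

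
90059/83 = 1085 + 4/83 ≈ 1085.05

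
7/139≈0.0504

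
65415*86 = 5625690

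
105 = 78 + 27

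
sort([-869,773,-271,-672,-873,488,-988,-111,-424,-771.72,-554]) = [-988,-873,-869,-771.72,-672,-554,-424,-271,-111,488,773]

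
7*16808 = 117656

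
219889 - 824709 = -604820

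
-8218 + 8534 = 316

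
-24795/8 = -3099 - 3/8 ≈ -3099.38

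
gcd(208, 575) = 1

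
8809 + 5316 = 14125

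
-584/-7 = 83 + 3/7 ≈ 83.43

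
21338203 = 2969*7187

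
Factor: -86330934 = -1 * 2^1 * 3^4 * 532907^1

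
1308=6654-5346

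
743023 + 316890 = 1059913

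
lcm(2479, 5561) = 205757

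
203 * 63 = 12789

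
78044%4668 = 3356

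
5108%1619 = 251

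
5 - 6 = -1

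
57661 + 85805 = 143466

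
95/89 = 1 + 6/89 ≈ 1.07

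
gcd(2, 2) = 2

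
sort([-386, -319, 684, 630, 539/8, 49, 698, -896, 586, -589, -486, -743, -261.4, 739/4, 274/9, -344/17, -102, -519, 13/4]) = [-896, -743, -589, -519, -486, -386, -319, -261.4, -102, -344/17, 13/4, 274/9, 49, 539/8, 739/4, 586, 630, 684, 698]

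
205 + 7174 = 7379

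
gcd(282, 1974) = 282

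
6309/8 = 788+5/8≈788.63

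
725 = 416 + 309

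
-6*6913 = -41478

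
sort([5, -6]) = [-6, 5]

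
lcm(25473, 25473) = 25473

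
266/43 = 6 + 8/43≈6.19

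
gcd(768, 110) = 2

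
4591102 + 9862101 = 14453203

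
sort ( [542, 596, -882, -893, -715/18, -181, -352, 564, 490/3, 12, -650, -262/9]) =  [-893, -882, -650, -352, -181, -715/18, -262/9, 12, 490/3, 542, 564, 596]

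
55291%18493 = 18305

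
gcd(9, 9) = 9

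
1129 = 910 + 219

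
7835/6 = 1305 + 5/6 ≈ 1305.83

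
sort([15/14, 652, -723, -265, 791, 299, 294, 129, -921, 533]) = [-921, -723, -265, 15/14, 129, 294, 299, 533, 652, 791]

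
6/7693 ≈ 0.000780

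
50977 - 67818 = -16841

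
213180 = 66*3230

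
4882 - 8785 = -3903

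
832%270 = 22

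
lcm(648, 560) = 45360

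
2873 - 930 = 1943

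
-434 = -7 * 62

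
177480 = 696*255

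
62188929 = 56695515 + 5493414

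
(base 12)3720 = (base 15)1c96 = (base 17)148b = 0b1100001001000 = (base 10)6216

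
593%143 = 21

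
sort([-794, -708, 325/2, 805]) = [-794, -708, 325/2, 805]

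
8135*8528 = 69375280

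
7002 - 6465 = 537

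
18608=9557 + 9051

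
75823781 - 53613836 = 22209945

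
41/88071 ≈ 0.000466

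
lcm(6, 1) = 6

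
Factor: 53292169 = 7^1*19^1*29^1*41^1*337^1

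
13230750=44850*295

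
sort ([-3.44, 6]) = [-3.44, 6]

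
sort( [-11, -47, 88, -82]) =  [-82, -47, -11, 88]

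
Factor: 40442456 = 2^3*17^1*297371^1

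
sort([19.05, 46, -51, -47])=[-51, -47, 19.05, 46]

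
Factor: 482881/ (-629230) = -1 * 2^ (-1) * 5^ (-1) * 89^ (-1) * 683^1 = -683/890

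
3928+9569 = 13497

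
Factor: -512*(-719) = 2^9*719^1 = 368128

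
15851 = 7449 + 8402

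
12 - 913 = -901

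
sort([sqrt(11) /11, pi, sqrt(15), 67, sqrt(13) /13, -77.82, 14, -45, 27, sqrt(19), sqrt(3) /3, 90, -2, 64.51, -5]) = [-77.82, -45, -5, -2, sqrt(13) /13, sqrt(11) /11, sqrt(3) /3, pi, sqrt(15), sqrt(19), 14, 27, 64.51, 67, 90]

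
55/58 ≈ 0.948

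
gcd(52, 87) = 1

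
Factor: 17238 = 2^1 * 3^1 * 13^2 * 17^1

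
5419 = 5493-74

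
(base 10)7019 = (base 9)10558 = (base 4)1231223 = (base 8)15553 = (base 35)5pj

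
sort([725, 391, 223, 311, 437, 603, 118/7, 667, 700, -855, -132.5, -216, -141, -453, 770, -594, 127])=[-855, -594, -453, -216, -141, -132.5, 118/7, 127, 223, 311, 391, 437, 603, 667, 700, 725, 770]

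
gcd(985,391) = 1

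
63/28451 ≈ 0.00221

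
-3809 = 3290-7099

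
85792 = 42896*2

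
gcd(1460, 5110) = 730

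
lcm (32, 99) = 3168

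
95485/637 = 149 + 44/49 ≈ 149.90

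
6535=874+5661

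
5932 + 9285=15217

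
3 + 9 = 12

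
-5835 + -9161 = -14996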